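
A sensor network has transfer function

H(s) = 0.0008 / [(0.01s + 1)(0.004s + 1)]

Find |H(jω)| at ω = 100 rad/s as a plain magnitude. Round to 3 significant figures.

0.000525

At ω = 100 rad/s:
pole (1 + j100·0.01) = 1 + j1 → |·| ≈ 1.4142, ∠ ≈ 45.00°
pole (1 + j100·0.004) = 1 + j0.4 → |·| ≈ 1.077, ∠ ≈ 21.80°
|H| = 0.0008 · 1 / (1.4142 · 1.077) ≈ 0.00052525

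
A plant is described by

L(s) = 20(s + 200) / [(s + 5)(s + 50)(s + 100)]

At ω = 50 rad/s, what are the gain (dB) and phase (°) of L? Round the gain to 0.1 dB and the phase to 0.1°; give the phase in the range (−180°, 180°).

-39.7 dB, -141.8°

At s = jω = j50:
zero (s+200): 200 + j50 → |·| = √(200²+50²) = √42500 ≈ 206.16, ∠ = arctan(50/200) ≈ 14.04°
pole (s+5): 5 + j50 → |·| = √(5²+50²) = √2525 ≈ 50.249, ∠ = arctan(50/5) ≈ 84.29°
pole (s+50): 50 + j50 → |·| = √(50²+50²) = √5000 ≈ 70.711, ∠ = arctan(50/50) ≈ 45.00°
pole (s+100): 100 + j50 → |·| = √(100²+50²) = √12500 ≈ 111.8, ∠ = arctan(50/100) ≈ 26.57°
|L| = 20 · 206.16 / 3.9724e+05 ≈ 0.01038
Gain = 20 log₁₀(0.01038) ≈ -39.68 dB
∠L = 14.04° − 155.86° = -141.82°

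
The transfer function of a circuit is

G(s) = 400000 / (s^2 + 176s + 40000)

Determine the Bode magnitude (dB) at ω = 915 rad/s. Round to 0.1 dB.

At s = jω = j915:
quadratic: (j915)² + 176·j915 + 40000 = -797225 + j161040 → |·| ≈ 8.1333e+05, ∠ ≈ 168.58°
|G| = 400000 / 8.1333e+05 ≈ 0.49181
Gain = 20 log₁₀(0.49181) ≈ -6.16 dB

-6.2 dB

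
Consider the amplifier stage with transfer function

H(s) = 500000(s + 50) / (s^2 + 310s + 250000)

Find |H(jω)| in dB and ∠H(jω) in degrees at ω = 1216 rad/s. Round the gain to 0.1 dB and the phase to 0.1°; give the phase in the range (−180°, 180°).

53.5 dB, -75.3°

At s = jω = j1216:
zero (s+50): 50 + j1216 → |·| = √(50²+1216²) = √1481156 ≈ 1217, ∠ = arctan(1216/50) ≈ 87.65°
quadratic: (j1216)² + 310·j1216 + 250000 = -1228656 + j376960 → |·| ≈ 1.2852e+06, ∠ ≈ 162.94°
|H| = 500000 · 1217 / 1.2852e+06 ≈ 473.47
Gain = 20 log₁₀(473.47) ≈ 53.51 dB
∠H = 87.65° − 162.94° = -75.29°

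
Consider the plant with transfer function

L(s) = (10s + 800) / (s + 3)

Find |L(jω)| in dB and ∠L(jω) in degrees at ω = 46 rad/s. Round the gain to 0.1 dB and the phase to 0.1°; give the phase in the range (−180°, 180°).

26.0 dB, -56.4°

Substitute s = j46:
Numerator: 10(j46) + 800 = 800 + j460
Denominator: (j46) + 3 = 3 + j46
|N| = √(800² + 460²) ≈ 922.82, ∠N ≈ 29.90°
|D| = √(3² + 46²) ≈ 46.098, ∠D ≈ 86.27°
|L| = 922.82 / 46.098 ≈ 20.019
Gain = 20 log₁₀(20.019) ≈ 26.03 dB
∠L = 29.90° − 86.27° = -56.37°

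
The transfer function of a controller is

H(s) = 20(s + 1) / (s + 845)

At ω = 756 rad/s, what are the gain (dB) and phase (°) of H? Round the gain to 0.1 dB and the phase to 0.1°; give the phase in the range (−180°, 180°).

At s = jω = j756:
zero (s+1): 1 + j756 → |·| = √(1²+756²) = √571537 ≈ 756, ∠ = arctan(756/1) ≈ 89.92°
pole (s+845): 845 + j756 → |·| = √(845²+756²) = √1285561 ≈ 1133.8, ∠ = arctan(756/845) ≈ 41.82°
|H| = 20 · 756 / 1133.8 ≈ 13.336
Gain = 20 log₁₀(13.336) ≈ 22.50 dB
∠H = 89.92° − 41.82° = 48.10°

22.5 dB, 48.1°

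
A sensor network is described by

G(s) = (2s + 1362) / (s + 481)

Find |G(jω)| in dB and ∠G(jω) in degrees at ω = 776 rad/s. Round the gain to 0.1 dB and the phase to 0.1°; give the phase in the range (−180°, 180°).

7.1 dB, -9.5°

Substitute s = j776:
Numerator: 2(j776) + 1362 = 1362 + j1552
Denominator: (j776) + 481 = 481 + j776
|N| = √(1362² + 1552²) ≈ 2064.9, ∠N ≈ 48.73°
|D| = √(481² + 776²) ≈ 912.98, ∠D ≈ 58.21°
|G| = 2064.9 / 912.98 ≈ 2.2617
Gain = 20 log₁₀(2.2617) ≈ 7.09 dB
∠G = 48.73° − 58.21° = -9.48°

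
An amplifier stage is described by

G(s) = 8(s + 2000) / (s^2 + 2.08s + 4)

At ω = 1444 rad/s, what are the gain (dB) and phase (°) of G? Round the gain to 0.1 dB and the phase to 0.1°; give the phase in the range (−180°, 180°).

-40.5 dB, -144.1°

At s = jω = j1444:
zero (s+2000): 2000 + j1444 → |·| = √(2000²+1444²) = √6085136 ≈ 2466.8, ∠ = arctan(1444/2000) ≈ 35.83°
quadratic: (j1444)² + 2.08·j1444 + 4 = -2085132 + j3003.52 → |·| ≈ 2.0851e+06, ∠ ≈ 179.92°
|G| = 8 · 2466.8 / 2.0851e+06 ≈ 0.0094645
Gain = 20 log₁₀(0.0094645) ≈ -40.48 dB
∠G = 35.83° − 179.92° = -144.09°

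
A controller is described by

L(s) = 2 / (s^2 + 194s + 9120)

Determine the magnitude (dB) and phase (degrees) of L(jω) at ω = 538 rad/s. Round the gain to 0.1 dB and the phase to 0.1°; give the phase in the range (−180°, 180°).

Substitute s = j538:
Numerator: 2 = 2 + j0
Denominator: (j538)^2 + 194(j538) + 9120 = -280324 + j104372
|N| = √(2² + 0²) ≈ 2, ∠N ≈ 0.00°
|D| = √(280324² + 104372²) ≈ 2.9912e+05, ∠D ≈ 159.58°
|L| = 2 / 2.9912e+05 ≈ 6.6863e-06
Gain = 20 log₁₀(6.6863e-06) ≈ -103.50 dB
∠L = 0.00° − 159.58° = -159.58°

-103.5 dB, -159.6°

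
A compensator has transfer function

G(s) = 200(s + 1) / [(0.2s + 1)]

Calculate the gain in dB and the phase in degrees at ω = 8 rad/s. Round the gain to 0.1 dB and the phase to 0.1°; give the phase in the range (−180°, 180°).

58.6 dB, 24.9°

At ω = 8 rad/s:
zero (1 + j8·1) = 1 + j8 → |·| ≈ 8.0623, ∠ ≈ 82.87°
pole (1 + j8·0.2) = 1 + j1.6 → |·| ≈ 1.8868, ∠ ≈ 57.99°
|G| = 200 · 8.0623 / (1.8868) ≈ 854.6
Gain = 20 log₁₀(854.6) ≈ 58.64 dB
∠G = (82.87°) − (57.99°) = 24.88°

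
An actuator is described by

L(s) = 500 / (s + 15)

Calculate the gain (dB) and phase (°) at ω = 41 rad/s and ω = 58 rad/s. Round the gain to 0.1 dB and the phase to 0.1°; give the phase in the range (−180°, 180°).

ω = 41: 21.2 dB, -69.9°; ω = 58: 18.4 dB, -75.5°

At s = jω = j41:
pole (s+15): 15 + j41 → |·| = √(15²+41²) = √1906 ≈ 43.658, ∠ = arctan(41/15) ≈ 69.90°
|L| = 500 / 43.658 ≈ 11.453
Gain = 20 log₁₀(11.453) ≈ 21.18 dB
∠L = 0.00° − 69.90° = -69.90°

At s = jω = j58:
pole (s+15): 15 + j58 → |·| = √(15²+58²) = √3589 ≈ 59.908, ∠ = arctan(58/15) ≈ 75.50°
|L| = 500 / 59.908 ≈ 8.3461
Gain = 20 log₁₀(8.3461) ≈ 18.43 dB
∠L = 0.00° − 75.50° = -75.50°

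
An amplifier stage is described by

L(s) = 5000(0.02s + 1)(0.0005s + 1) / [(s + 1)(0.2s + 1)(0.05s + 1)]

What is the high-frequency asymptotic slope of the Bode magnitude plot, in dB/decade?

-20 dB/decade

Each pole contributes −20 dB/decade at high frequency; each zero contributes +20 dB/decade.
Net: 2 zero(s) − 3 pole(s) → -20 dB/decade.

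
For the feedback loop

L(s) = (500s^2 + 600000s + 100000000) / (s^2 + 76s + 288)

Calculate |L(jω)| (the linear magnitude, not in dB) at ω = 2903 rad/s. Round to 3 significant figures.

Substitute s = j2903:
Numerator: 500(j2903)^2 + 600000(j2903) + 100000000 = -4113704500 + j1741800000
Denominator: (j2903)^2 + 76(j2903) + 288 = -8427121 + j220628
|N| = √(4113704500² + 1741800000²) ≈ 4.4673e+09, ∠N ≈ 157.05°
|D| = √(8427121² + 220628²) ≈ 8.43e+06, ∠D ≈ 178.50°
|L| = 4.4673e+09 / 8.43e+06 ≈ 529.93

530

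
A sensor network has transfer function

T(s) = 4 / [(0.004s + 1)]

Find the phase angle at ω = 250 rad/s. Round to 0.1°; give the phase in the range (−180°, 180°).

At ω = 250 rad/s:
pole (1 + j250·0.004) = 1 + j1 → |·| ≈ 1.4142, ∠ ≈ 45.00°
∠T = (0°) − (45.00°) = -45.00°

-45.0°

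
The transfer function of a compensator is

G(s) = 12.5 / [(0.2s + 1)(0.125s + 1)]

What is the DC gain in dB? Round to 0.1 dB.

21.9 dB

G(0) = 12.5 · 1 / 1 = 12.5
20 log₁₀(12.5) ≈ 21.94 dB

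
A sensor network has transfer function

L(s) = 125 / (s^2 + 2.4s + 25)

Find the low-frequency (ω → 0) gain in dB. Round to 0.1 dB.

14.0 dB

L(0) = 125 / 25 = 5
20 log₁₀(5) ≈ 13.98 dB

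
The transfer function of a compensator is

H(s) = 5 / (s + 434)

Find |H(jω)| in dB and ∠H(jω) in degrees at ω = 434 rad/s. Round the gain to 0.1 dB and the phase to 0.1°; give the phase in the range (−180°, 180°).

At s = jω = j434:
pole (s+434): 434 + j434 → |·| = √(434²+434²) = √376712 ≈ 613.77, ∠ = arctan(434/434) ≈ 45.00°
|H| = 5 / 613.77 ≈ 0.0081464
Gain = 20 log₁₀(0.0081464) ≈ -41.78 dB
∠H = 0.00° − 45.00° = -45.00°

-41.8 dB, -45.0°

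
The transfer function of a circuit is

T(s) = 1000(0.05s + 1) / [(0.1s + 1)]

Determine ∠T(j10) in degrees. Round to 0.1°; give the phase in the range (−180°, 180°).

At ω = 10 rad/s:
zero (1 + j10·0.05) = 1 + j0.5 → |·| ≈ 1.118, ∠ ≈ 26.57°
pole (1 + j10·0.1) = 1 + j1 → |·| ≈ 1.4142, ∠ ≈ 45.00°
∠T = (26.57°) − (45.00°) = -18.43°

-18.4°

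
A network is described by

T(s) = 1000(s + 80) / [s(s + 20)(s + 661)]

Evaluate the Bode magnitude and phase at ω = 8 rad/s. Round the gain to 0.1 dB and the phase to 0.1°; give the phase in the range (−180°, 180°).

-3.0 dB, -106.8°

At s = jω = j8:
zero (s+80): 80 + j8 → |·| = √(80²+8²) = √6464 ≈ 80.399, ∠ = arctan(8/80) ≈ 5.71°
pole (s+20): 20 + j8 → |·| = √(20²+8²) = √464 ≈ 21.541, ∠ = arctan(8/20) ≈ 21.80°
pole (s+661): 661 + j8 → |·| = √(661²+8²) = √436985 ≈ 661.05, ∠ = arctan(8/661) ≈ 0.69°
pole at origin: |s| = 8, ∠ = 90.00° (in denominator)
|T| = 1000 · 80.399 / 1.1392e+05 ≈ 0.70575
Gain = 20 log₁₀(0.70575) ≈ -3.03 dB
∠T = 5.71° − 112.49° = -106.78°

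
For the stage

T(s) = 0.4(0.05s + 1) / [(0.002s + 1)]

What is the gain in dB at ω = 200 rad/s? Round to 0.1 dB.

At ω = 200 rad/s:
zero (1 + j200·0.05) = 1 + j10 → |·| ≈ 10.05, ∠ ≈ 84.29°
pole (1 + j200·0.002) = 1 + j0.4 → |·| ≈ 1.077, ∠ ≈ 21.80°
|T| = 0.4 · 10.05 / (1.077) ≈ 3.7326
Gain = 20 log₁₀(3.7326) ≈ 11.44 dB

11.4 dB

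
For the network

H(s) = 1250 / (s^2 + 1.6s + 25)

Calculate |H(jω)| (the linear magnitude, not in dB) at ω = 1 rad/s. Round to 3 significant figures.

52.0

At s = jω = j1:
quadratic: (j1)² + 1.6·j1 + 25 = 24 + j1.6 → |·| ≈ 24.053, ∠ ≈ 3.81°
|H| = 1250 / 24.053 ≈ 51.969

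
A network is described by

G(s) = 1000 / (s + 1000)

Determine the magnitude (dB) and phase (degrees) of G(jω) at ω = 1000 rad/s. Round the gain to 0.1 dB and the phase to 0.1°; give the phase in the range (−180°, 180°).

Substitute s = j1000:
Numerator: 1000 = 1000 + j0
Denominator: (j1000) + 1000 = 1000 + j1000
|N| = √(1000² + 0²) ≈ 1000, ∠N ≈ 0.00°
|D| = √(1000² + 1000²) ≈ 1414.2, ∠D ≈ 45.00°
|G| = 1000 / 1414.2 ≈ 0.70711
Gain = 20 log₁₀(0.70711) ≈ -3.01 dB
∠G = 0.00° − 45.00° = -45.00°

-3.0 dB, -45.0°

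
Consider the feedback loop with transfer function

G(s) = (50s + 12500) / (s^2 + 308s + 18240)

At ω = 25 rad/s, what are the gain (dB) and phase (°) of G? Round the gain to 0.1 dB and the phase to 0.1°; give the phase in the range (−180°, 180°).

-3.7 dB, -17.9°

Substitute s = j25:
Numerator: 50(j25) + 12500 = 12500 + j1250
Denominator: (j25)^2 + 308(j25) + 18240 = 17615 + j7700
|N| = √(12500² + 1250²) ≈ 12562, ∠N ≈ 5.71°
|D| = √(17615² + 7700²) ≈ 19224, ∠D ≈ 23.61°
|G| = 12562 / 19224 ≈ 0.65345
Gain = 20 log₁₀(0.65345) ≈ -3.70 dB
∠G = 5.71° − 23.61° = -17.90°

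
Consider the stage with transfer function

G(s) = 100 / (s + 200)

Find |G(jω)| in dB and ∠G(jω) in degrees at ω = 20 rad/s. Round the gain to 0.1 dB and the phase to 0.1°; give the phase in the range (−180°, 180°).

Substitute s = j20:
Numerator: 100 = 100 + j0
Denominator: (j20) + 200 = 200 + j20
|N| = √(100² + 0²) ≈ 100, ∠N ≈ 0.00°
|D| = √(200² + 20²) ≈ 201, ∠D ≈ 5.71°
|G| = 100 / 201 ≈ 0.49751
Gain = 20 log₁₀(0.49751) ≈ -6.06 dB
∠G = 0.00° − 5.71° = -5.71°

-6.1 dB, -5.7°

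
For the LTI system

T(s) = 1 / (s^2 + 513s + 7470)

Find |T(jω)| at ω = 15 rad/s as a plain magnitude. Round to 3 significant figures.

Substitute s = j15:
Numerator: 1 = 1 + j0
Denominator: (j15)^2 + 513(j15) + 7470 = 7245 + j7695
|N| = √(1² + 0²) ≈ 1, ∠N ≈ 0.00°
|D| = √(7245² + 7695²) ≈ 10569, ∠D ≈ 46.73°
|T| = 1 / 10569 ≈ 9.4616e-05

9.46e-05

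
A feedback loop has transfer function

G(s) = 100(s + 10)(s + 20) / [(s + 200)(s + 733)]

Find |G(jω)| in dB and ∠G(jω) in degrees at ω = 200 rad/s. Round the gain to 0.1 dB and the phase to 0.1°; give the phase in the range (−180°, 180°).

25.5 dB, 111.2°

At s = jω = j200:
zero (s+10): 10 + j200 → |·| = √(10²+200²) = √40100 ≈ 200.25, ∠ = arctan(200/10) ≈ 87.14°
zero (s+20): 20 + j200 → |·| = √(20²+200²) = √40400 ≈ 201, ∠ = arctan(200/20) ≈ 84.29°
pole (s+200): 200 + j200 → |·| = √(200²+200²) = √80000 ≈ 282.84, ∠ = arctan(200/200) ≈ 45.00°
pole (s+733): 733 + j200 → |·| = √(733²+200²) = √577289 ≈ 759.8, ∠ = arctan(200/733) ≈ 15.26°
|G| = 100 · 40250 / 2.149e+05 ≈ 18.73
Gain = 20 log₁₀(18.73) ≈ 25.45 dB
∠G = 171.43° − 60.26° = 111.17°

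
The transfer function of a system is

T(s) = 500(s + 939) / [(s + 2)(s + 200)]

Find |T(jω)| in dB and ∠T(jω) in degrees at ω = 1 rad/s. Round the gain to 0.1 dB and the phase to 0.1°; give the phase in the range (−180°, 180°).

60.4 dB, -26.8°

At s = jω = j1:
zero (s+939): 939 + j1 → |·| = √(939²+1²) = √881722 ≈ 939, ∠ = arctan(1/939) ≈ 0.06°
pole (s+2): 2 + j1 → |·| = √(2²+1²) = √5 ≈ 2.2361, ∠ = arctan(1/2) ≈ 26.57°
pole (s+200): 200 + j1 → |·| = √(200²+1²) = √40001 ≈ 200, ∠ = arctan(1/200) ≈ 0.29°
|T| = 500 · 939 / 447.22 ≈ 1049.8
Gain = 20 log₁₀(1049.8) ≈ 60.42 dB
∠T = 0.06° − 26.86° = -26.80°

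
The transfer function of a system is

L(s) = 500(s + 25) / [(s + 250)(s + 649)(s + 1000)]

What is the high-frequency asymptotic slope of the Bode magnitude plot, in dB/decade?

Each pole contributes −20 dB/decade at high frequency; each zero contributes +20 dB/decade.
Net: 1 zero(s) − 3 pole(s) → -40 dB/decade.

-40 dB/decade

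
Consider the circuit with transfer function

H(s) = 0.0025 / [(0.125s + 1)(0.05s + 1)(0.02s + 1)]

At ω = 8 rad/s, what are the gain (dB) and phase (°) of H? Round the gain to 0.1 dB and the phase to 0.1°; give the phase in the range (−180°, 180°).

At ω = 8 rad/s:
pole (1 + j8·0.125) = 1 + j1 → |·| ≈ 1.4142, ∠ ≈ 45.00°
pole (1 + j8·0.05) = 1 + j0.4 → |·| ≈ 1.077, ∠ ≈ 21.80°
pole (1 + j8·0.02) = 1 + j0.16 → |·| ≈ 1.0127, ∠ ≈ 9.09°
|H| = 0.0025 · 1 / (1.4142 · 1.077 · 1.0127) ≈ 0.0016208
Gain = 20 log₁₀(0.0016208) ≈ -55.81 dB
∠H = (0°) − (45.00° + 21.80° + 9.09°) = -75.89°

-55.8 dB, -75.9°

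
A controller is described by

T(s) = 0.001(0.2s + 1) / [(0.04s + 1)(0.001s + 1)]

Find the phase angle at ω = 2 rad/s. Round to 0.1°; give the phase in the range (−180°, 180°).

17.1°

At ω = 2 rad/s:
zero (1 + j2·0.2) = 1 + j0.4 → |·| ≈ 1.077, ∠ ≈ 21.80°
pole (1 + j2·0.04) = 1 + j0.08 → |·| ≈ 1.0032, ∠ ≈ 4.57°
pole (1 + j2·0.001) = 1 + j0.002 → |·| ≈ 1, ∠ ≈ 0.11°
∠T = (21.80°) − (4.57° + 0.11°) = 17.12°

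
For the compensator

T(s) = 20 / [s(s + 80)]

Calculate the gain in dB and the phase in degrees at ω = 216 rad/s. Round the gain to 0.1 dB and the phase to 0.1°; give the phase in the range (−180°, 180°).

At s = jω = j216:
pole (s+80): 80 + j216 → |·| = √(80²+216²) = √53056 ≈ 230.34, ∠ = arctan(216/80) ≈ 69.68°
pole at origin: |s| = 216, ∠ = 90.00° (in denominator)
|T| = 20 / 49753 ≈ 0.00040199
Gain = 20 log₁₀(0.00040199) ≈ -67.92 dB
∠T = 0.00° − 159.68° = -159.68°

-67.9 dB, -159.7°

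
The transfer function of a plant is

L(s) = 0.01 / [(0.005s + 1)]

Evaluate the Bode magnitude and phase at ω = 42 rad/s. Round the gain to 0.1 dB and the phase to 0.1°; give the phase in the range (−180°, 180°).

-40.2 dB, -11.9°

At ω = 42 rad/s:
pole (1 + j42·0.005) = 1 + j0.21 → |·| ≈ 1.0218, ∠ ≈ 11.86°
|L| = 0.01 · 1 / (1.0218) ≈ 0.0097867
Gain = 20 log₁₀(0.0097867) ≈ -40.19 dB
∠L = (0°) − (11.86°) = -11.86°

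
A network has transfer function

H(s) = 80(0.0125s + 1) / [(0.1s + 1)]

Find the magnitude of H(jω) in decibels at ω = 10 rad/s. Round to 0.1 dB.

35.1 dB

At ω = 10 rad/s:
zero (1 + j10·0.0125) = 1 + j0.125 → |·| ≈ 1.0078, ∠ ≈ 7.13°
pole (1 + j10·0.1) = 1 + j1 → |·| ≈ 1.4142, ∠ ≈ 45.00°
|H| = 80 · 1.0078 / (1.4142) ≈ 57.01
Gain = 20 log₁₀(57.01) ≈ 35.12 dB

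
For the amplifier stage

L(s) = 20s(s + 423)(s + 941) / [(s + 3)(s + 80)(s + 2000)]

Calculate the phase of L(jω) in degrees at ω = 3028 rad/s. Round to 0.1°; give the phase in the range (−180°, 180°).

At s = jω = j3028:
zero (s+423): 423 + j3028 → |·| = √(423²+3028²) = √9347713 ≈ 3057.4, ∠ = arctan(3028/423) ≈ 82.05°
zero (s+941): 941 + j3028 → |·| = √(941²+3028²) = √10054265 ≈ 3170.8, ∠ = arctan(3028/941) ≈ 72.74°
zero at origin: s = j3028 → |·| = 3028, ∠ = 90.00°
pole (s+3): 3 + j3028 → |·| = √(3²+3028²) = √9168793 ≈ 3028, ∠ = arctan(3028/3) ≈ 89.94°
pole (s+80): 80 + j3028 → |·| = √(80²+3028²) = √9175184 ≈ 3029.1, ∠ = arctan(3028/80) ≈ 88.49°
pole (s+2000): 2000 + j3028 → |·| = √(2000²+3028²) = √13168784 ≈ 3628.9, ∠ = arctan(3028/2000) ≈ 56.56°
∠L = 244.79° − 234.99° = 9.80°

9.8°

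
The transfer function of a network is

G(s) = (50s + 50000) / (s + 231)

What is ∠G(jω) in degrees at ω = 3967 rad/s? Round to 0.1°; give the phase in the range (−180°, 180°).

Substitute s = j3967:
Numerator: 50(j3967) + 50000 = 50000 + j198350
Denominator: (j3967) + 231 = 231 + j3967
|N| = √(50000² + 198350²) ≈ 2.0455e+05, ∠N ≈ 75.85°
|D| = √(231² + 3967²) ≈ 3973.7, ∠D ≈ 86.67°
∠G = 75.85° − 86.67° = -10.82°

-10.8°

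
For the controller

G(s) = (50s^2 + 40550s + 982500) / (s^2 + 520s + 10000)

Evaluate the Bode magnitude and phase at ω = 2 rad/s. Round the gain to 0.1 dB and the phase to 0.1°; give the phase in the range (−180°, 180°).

39.8 dB, -1.2°

Substitute s = j2:
Numerator: 50(j2)^2 + 40550(j2) + 982500 = 982300 + j81100
Denominator: (j2)^2 + 520(j2) + 10000 = 9996 + j1040
|N| = √(982300² + 81100²) ≈ 9.8564e+05, ∠N ≈ 4.72°
|D| = √(9996² + 1040²) ≈ 10050, ∠D ≈ 5.94°
|G| = 9.8564e+05 / 10050 ≈ 98.074
Gain = 20 log₁₀(98.074) ≈ 39.83 dB
∠G = 4.72° − 5.94° = -1.22°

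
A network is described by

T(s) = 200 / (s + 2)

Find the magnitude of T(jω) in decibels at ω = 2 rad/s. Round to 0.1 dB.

37.0 dB

Substitute s = j2:
Numerator: 200 = 200 + j0
Denominator: (j2) + 2 = 2 + j2
|N| = √(200² + 0²) ≈ 200, ∠N ≈ 0.00°
|D| = √(2² + 2²) ≈ 2.8284, ∠D ≈ 45.00°
|T| = 200 / 2.8284 ≈ 70.711
Gain = 20 log₁₀(70.711) ≈ 36.99 dB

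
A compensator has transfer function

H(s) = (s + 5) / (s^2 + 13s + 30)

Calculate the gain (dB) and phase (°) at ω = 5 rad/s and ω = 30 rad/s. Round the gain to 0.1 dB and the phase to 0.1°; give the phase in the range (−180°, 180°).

Substitute s = j5:
Numerator: (j5) + 5 = 5 + j5
Denominator: (j5)^2 + 13(j5) + 30 = 5 + j65
|N| = √(5² + 5²) ≈ 7.0711, ∠N ≈ 45.00°
|D| = √(5² + 65²) ≈ 65.192, ∠D ≈ 85.60°
|H| = 7.0711 / 65.192 ≈ 0.10847
Gain = 20 log₁₀(0.10847) ≈ -19.29 dB
∠H = 45.00° − 85.60° = -40.60°

Substitute s = j30:
Numerator: (j30) + 5 = 5 + j30
Denominator: (j30)^2 + 13(j30) + 30 = -870 + j390
|N| = √(5² + 30²) ≈ 30.414, ∠N ≈ 80.54°
|D| = √(870² + 390²) ≈ 953.41, ∠D ≈ 155.85°
|H| = 30.414 / 953.41 ≈ 0.0319
Gain = 20 log₁₀(0.0319) ≈ -29.92 dB
∠H = 80.54° − 155.85° = -75.31°

ω = 5: -19.3 dB, -40.6°; ω = 30: -29.9 dB, -75.3°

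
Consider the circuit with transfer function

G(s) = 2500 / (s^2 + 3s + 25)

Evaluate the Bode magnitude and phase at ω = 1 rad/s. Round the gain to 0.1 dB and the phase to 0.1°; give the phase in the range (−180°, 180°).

At s = jω = j1:
quadratic: (j1)² + 3·j1 + 25 = 24 + j3 → |·| ≈ 24.187, ∠ ≈ 7.13°
|G| = 2500 / 24.187 ≈ 103.36
Gain = 20 log₁₀(103.36) ≈ 40.29 dB
∠G = 0.00° − 7.13° = -7.13°

40.3 dB, -7.1°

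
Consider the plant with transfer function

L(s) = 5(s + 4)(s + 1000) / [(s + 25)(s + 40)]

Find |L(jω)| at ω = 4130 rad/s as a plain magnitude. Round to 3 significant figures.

At s = jω = j4130:
zero (s+4): 4 + j4130 → |·| = √(4²+4130²) = √17056916 ≈ 4130, ∠ = arctan(4130/4) ≈ 89.94°
zero (s+1000): 1000 + j4130 → |·| = √(1000²+4130²) = √18056900 ≈ 4249.3, ∠ = arctan(4130/1000) ≈ 76.39°
pole (s+25): 25 + j4130 → |·| = √(25²+4130²) = √17057525 ≈ 4130.1, ∠ = arctan(4130/25) ≈ 89.65°
pole (s+40): 40 + j4130 → |·| = √(40²+4130²) = √17058500 ≈ 4130.2, ∠ = arctan(4130/40) ≈ 89.45°
|L| = 5 · 1.755e+07 / 1.7058e+07 ≈ 5.1442

5.14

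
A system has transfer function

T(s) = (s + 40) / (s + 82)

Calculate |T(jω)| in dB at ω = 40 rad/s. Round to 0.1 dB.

-4.2 dB

At s = jω = j40:
zero (s+40): 40 + j40 → |·| = √(40²+40²) = √3200 ≈ 56.569, ∠ = arctan(40/40) ≈ 45.00°
pole (s+82): 82 + j40 → |·| = √(82²+40²) = √8324 ≈ 91.236, ∠ = arctan(40/82) ≈ 26.00°
|T| = 1 · 56.569 / 91.236 ≈ 0.62003
Gain = 20 log₁₀(0.62003) ≈ -4.15 dB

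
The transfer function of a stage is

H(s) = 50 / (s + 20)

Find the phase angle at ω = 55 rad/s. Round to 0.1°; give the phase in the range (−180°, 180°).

Substitute s = j55:
Numerator: 50 = 50 + j0
Denominator: (j55) + 20 = 20 + j55
|N| = √(50² + 0²) ≈ 50, ∠N ≈ 0.00°
|D| = √(20² + 55²) ≈ 58.523, ∠D ≈ 70.02°
∠H = 0.00° − 70.02° = -70.02°

-70.0°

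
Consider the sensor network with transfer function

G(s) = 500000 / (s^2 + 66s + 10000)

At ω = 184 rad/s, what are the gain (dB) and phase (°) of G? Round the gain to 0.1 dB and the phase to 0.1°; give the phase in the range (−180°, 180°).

At s = jω = j184:
quadratic: (j184)² + 66·j184 + 10000 = -23856 + j12144 → |·| ≈ 26769, ∠ ≈ 153.02°
|G| = 500000 / 26769 ≈ 18.678
Gain = 20 log₁₀(18.678) ≈ 25.43 dB
∠G = 0.00° − 153.02° = -153.02°

25.4 dB, -153.0°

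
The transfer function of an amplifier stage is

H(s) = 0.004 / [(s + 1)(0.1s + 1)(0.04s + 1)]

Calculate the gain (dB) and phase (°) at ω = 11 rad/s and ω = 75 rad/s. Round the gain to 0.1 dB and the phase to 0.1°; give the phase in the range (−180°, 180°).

At ω = 11 rad/s:
pole (1 + j11·1) = 1 + j11 → |·| ≈ 11.045, ∠ ≈ 84.81°
pole (1 + j11·0.1) = 1 + j1.1 → |·| ≈ 1.4866, ∠ ≈ 47.73°
pole (1 + j11·0.04) = 1 + j0.44 → |·| ≈ 1.0925, ∠ ≈ 23.75°
|H| = 0.004 · 1 / (11.045 · 1.4866 · 1.0925) ≈ 0.00022299
Gain = 20 log₁₀(0.00022299) ≈ -73.03 dB
∠H = (0°) − (84.81° + 47.73° + 23.75°) = -156.29°

At ω = 75 rad/s:
pole (1 + j75·1) = 1 + j75 → |·| ≈ 75.007, ∠ ≈ 89.24°
pole (1 + j75·0.1) = 1 + j7.5 → |·| ≈ 7.5664, ∠ ≈ 82.41°
pole (1 + j75·0.04) = 1 + j3 → |·| ≈ 3.1623, ∠ ≈ 71.57°
|H| = 0.004 · 1 / (75.007 · 7.5664 · 3.1623) ≈ 2.2288e-06
Gain = 20 log₁₀(2.2288e-06) ≈ -113.04 dB
∠H = (0°) − (89.24° + 82.41° + 71.57°) = -243.22° ≡ 116.78° (principal value)

ω = 11: -73.0 dB, -156.3°; ω = 75: -113.0 dB, 116.8°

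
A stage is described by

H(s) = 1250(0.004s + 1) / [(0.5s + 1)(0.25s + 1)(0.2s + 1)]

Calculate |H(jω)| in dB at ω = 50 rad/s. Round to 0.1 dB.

-7.9 dB

At ω = 50 rad/s:
zero (1 + j50·0.004) = 1 + j0.2 → |·| ≈ 1.0198, ∠ ≈ 11.31°
pole (1 + j50·0.5) = 1 + j25 → |·| ≈ 25.02, ∠ ≈ 87.71°
pole (1 + j50·0.25) = 1 + j12.5 → |·| ≈ 12.54, ∠ ≈ 85.43°
pole (1 + j50·0.2) = 1 + j10 → |·| ≈ 10.05, ∠ ≈ 84.29°
|H| = 1250 · 1.0198 / (25.02 · 12.54 · 10.05) ≈ 0.40427
Gain = 20 log₁₀(0.40427) ≈ -7.87 dB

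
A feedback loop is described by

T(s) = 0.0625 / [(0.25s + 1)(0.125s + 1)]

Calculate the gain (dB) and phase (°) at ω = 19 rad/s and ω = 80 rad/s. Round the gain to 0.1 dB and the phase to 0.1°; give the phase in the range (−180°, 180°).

At ω = 19 rad/s:
pole (1 + j19·0.25) = 1 + j4.75 → |·| ≈ 4.8541, ∠ ≈ 78.11°
pole (1 + j19·0.125) = 1 + j2.375 → |·| ≈ 2.5769, ∠ ≈ 67.17°
|T| = 0.0625 · 1 / (4.8541 · 2.5769) ≈ 0.0049966
Gain = 20 log₁₀(0.0049966) ≈ -46.03 dB
∠T = (0°) − (78.11° + 67.17°) = -145.28°

At ω = 80 rad/s:
pole (1 + j80·0.25) = 1 + j20 → |·| ≈ 20.025, ∠ ≈ 87.14°
pole (1 + j80·0.125) = 1 + j10 → |·| ≈ 10.05, ∠ ≈ 84.29°
|T| = 0.0625 · 1 / (20.025 · 10.05) ≈ 0.00031056
Gain = 20 log₁₀(0.00031056) ≈ -70.16 dB
∠T = (0°) − (87.14° + 84.29°) = -171.43°

ω = 19: -46.0 dB, -145.3°; ω = 80: -70.2 dB, -171.4°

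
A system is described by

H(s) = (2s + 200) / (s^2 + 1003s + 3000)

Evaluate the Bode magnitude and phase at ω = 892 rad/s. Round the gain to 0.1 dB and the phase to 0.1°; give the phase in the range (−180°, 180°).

-56.5 dB, -47.9°

Substitute s = j892:
Numerator: 2(j892) + 200 = 200 + j1784
Denominator: (j892)^2 + 1003(j892) + 3000 = -792664 + j894676
|N| = √(200² + 1784²) ≈ 1795.2, ∠N ≈ 83.60°
|D| = √(792664² + 894676²) ≈ 1.1953e+06, ∠D ≈ 131.54°
|H| = 1795.2 / 1.1953e+06 ≈ 0.0015019
Gain = 20 log₁₀(0.0015019) ≈ -56.47 dB
∠H = 83.60° − 131.54° = -47.94°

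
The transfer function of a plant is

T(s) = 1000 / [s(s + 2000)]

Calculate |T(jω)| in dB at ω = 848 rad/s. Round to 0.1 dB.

-65.3 dB

At s = jω = j848:
pole (s+2000): 2000 + j848 → |·| = √(2000²+848²) = √4719104 ≈ 2172.3, ∠ = arctan(848/2000) ≈ 22.98°
pole at origin: |s| = 848, ∠ = 90.00° (in denominator)
|T| = 1000 / 1.8421e+06 ≈ 0.00054286
Gain = 20 log₁₀(0.00054286) ≈ -65.31 dB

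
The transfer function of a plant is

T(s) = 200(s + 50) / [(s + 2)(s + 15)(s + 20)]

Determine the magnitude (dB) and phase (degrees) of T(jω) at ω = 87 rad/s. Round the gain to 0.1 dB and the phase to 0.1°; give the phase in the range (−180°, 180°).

At s = jω = j87:
zero (s+50): 50 + j87 → |·| = √(50²+87²) = √10069 ≈ 100.34, ∠ = arctan(87/50) ≈ 60.11°
pole (s+2): 2 + j87 → |·| = √(2²+87²) = √7573 ≈ 87.023, ∠ = arctan(87/2) ≈ 88.68°
pole (s+15): 15 + j87 → |·| = √(15²+87²) = √7794 ≈ 88.284, ∠ = arctan(87/15) ≈ 80.22°
pole (s+20): 20 + j87 → |·| = √(20²+87²) = √7969 ≈ 89.269, ∠ = arctan(87/20) ≈ 77.05°
|T| = 200 · 100.34 / 6.8583e+05 ≈ 0.029261
Gain = 20 log₁₀(0.029261) ≈ -30.67 dB
∠T = 60.11° − 245.95° = -185.84° ≡ 174.16° (principal value)

-30.7 dB, 174.2°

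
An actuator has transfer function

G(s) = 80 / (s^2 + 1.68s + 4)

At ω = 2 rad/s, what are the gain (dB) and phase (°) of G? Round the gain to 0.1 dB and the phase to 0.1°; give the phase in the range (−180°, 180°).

At s = jω = j2:
quadratic: (j2)² + 1.68·j2 + 4 = 0 + j3.36 → |·| ≈ 3.36, ∠ ≈ 90.00°
|G| = 80 / 3.36 ≈ 23.81
Gain = 20 log₁₀(23.81) ≈ 27.54 dB
∠G = 0.00° − 90.00° = -90.00°

27.5 dB, -90.0°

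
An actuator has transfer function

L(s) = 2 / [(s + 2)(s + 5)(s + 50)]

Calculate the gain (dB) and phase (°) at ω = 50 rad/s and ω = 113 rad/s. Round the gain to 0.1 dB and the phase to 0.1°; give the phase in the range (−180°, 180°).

At s = jω = j50:
pole (s+2): 2 + j50 → |·| = √(2²+50²) = √2504 ≈ 50.04, ∠ = arctan(50/2) ≈ 87.71°
pole (s+5): 5 + j50 → |·| = √(5²+50²) = √2525 ≈ 50.249, ∠ = arctan(50/5) ≈ 84.29°
pole (s+50): 50 + j50 → |·| = √(50²+50²) = √5000 ≈ 70.711, ∠ = arctan(50/50) ≈ 45.00°
|L| = 2 / 1.778e+05 ≈ 1.1249e-05
Gain = 20 log₁₀(1.1249e-05) ≈ -98.98 dB
∠L = 0.00° − 217.00° = -217.00° ≡ 143.00° (principal value)

At s = jω = j113:
pole (s+2): 2 + j113 → |·| = √(2²+113²) = √12773 ≈ 113.02, ∠ = arctan(113/2) ≈ 88.99°
pole (s+5): 5 + j113 → |·| = √(5²+113²) = √12794 ≈ 113.11, ∠ = arctan(113/5) ≈ 87.47°
pole (s+50): 50 + j113 → |·| = √(50²+113²) = √15269 ≈ 123.57, ∠ = arctan(113/50) ≈ 66.13°
|L| = 2 / 1.5797e+06 ≈ 1.2661e-06
Gain = 20 log₁₀(1.2661e-06) ≈ -117.95 dB
∠L = 0.00° − 242.59° = -242.59° ≡ 117.41° (principal value)

ω = 50: -99.0 dB, 143.0°; ω = 113: -118.0 dB, 117.4°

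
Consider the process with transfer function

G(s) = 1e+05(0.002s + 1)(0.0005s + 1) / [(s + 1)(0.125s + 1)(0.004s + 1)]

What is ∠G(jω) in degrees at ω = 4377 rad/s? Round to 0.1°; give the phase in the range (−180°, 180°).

At ω = 4377 rad/s:
zero (1 + j4377·0.002) = 1 + j8.754 → |·| ≈ 8.8109, ∠ ≈ 83.48°
zero (1 + j4377·0.0005) = 1 + j2.1885 → |·| ≈ 2.4061, ∠ ≈ 65.44°
pole (1 + j4377·1) = 1 + j4377 → |·| ≈ 4377, ∠ ≈ 89.99°
pole (1 + j4377·0.125) = 1 + j547.125 → |·| ≈ 547.13, ∠ ≈ 89.90°
pole (1 + j4377·0.004) = 1 + j17.508 → |·| ≈ 17.537, ∠ ≈ 86.73°
∠G = (83.48° + 65.44°) − (89.99° + 89.90° + 86.73°) = -117.70°

-117.7°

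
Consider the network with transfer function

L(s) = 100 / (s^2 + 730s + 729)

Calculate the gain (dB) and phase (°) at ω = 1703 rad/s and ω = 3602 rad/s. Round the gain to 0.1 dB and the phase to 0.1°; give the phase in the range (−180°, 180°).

ω = 1703: -90.0 dB, -156.8°; ω = 3602: -102.4 dB, -168.5°

Substitute s = j1703:
Numerator: 100 = 100 + j0
Denominator: (j1703)^2 + 730(j1703) + 729 = -2899480 + j1243190
|N| = √(100² + 0²) ≈ 100, ∠N ≈ 0.00°
|D| = √(2899480² + 1243190²) ≈ 3.1548e+06, ∠D ≈ 156.79°
|L| = 100 / 3.1548e+06 ≈ 3.1698e-05
Gain = 20 log₁₀(3.1698e-05) ≈ -89.98 dB
∠L = 0.00° − 156.79° = -156.79°

Substitute s = j3602:
Numerator: 100 = 100 + j0
Denominator: (j3602)^2 + 730(j3602) + 729 = -12973675 + j2629460
|N| = √(100² + 0²) ≈ 100, ∠N ≈ 0.00°
|D| = √(12973675² + 2629460²) ≈ 1.3237e+07, ∠D ≈ 168.54°
|L| = 100 / 1.3237e+07 ≈ 7.5546e-06
Gain = 20 log₁₀(7.5546e-06) ≈ -102.44 dB
∠L = 0.00° − 168.54° = -168.54°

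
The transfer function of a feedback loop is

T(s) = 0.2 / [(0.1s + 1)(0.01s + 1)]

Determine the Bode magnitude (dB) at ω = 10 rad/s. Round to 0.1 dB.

At ω = 10 rad/s:
pole (1 + j10·0.1) = 1 + j1 → |·| ≈ 1.4142, ∠ ≈ 45.00°
pole (1 + j10·0.01) = 1 + j0.1 → |·| ≈ 1.005, ∠ ≈ 5.71°
|T| = 0.2 · 1 / (1.4142 · 1.005) ≈ 0.14072
Gain = 20 log₁₀(0.14072) ≈ -17.03 dB

-17.0 dB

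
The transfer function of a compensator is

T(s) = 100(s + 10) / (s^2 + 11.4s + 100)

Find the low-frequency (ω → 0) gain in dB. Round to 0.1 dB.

T(0) = 100·10 / 100 = 10
20 log₁₀(10) ≈ 20.00 dB

20.0 dB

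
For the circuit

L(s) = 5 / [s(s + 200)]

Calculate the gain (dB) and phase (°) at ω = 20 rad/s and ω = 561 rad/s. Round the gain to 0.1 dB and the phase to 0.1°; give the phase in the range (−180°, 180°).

At s = jω = j20:
pole (s+200): 200 + j20 → |·| = √(200²+20²) = √40400 ≈ 201, ∠ = arctan(20/200) ≈ 5.71°
pole at origin: |s| = 20, ∠ = 90.00° (in denominator)
|L| = 5 / 4020 ≈ 0.0012438
Gain = 20 log₁₀(0.0012438) ≈ -58.10 dB
∠L = 0.00° − 95.71° = -95.71°

At s = jω = j561:
pole (s+200): 200 + j561 → |·| = √(200²+561²) = √354721 ≈ 595.58, ∠ = arctan(561/200) ≈ 70.38°
pole at origin: |s| = 561, ∠ = 90.00° (in denominator)
|L| = 5 / 3.3412e+05 ≈ 1.4965e-05
Gain = 20 log₁₀(1.4965e-05) ≈ -96.50 dB
∠L = 0.00° − 160.38° = -160.38°

ω = 20: -58.1 dB, -95.7°; ω = 561: -96.5 dB, -160.4°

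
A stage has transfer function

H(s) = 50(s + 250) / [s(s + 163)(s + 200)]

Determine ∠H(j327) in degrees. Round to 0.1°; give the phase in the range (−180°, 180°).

At s = jω = j327:
zero (s+250): 250 + j327 → |·| = √(250²+327²) = √169429 ≈ 411.62, ∠ = arctan(327/250) ≈ 52.60°
pole (s+163): 163 + j327 → |·| = √(163²+327²) = √133498 ≈ 365.37, ∠ = arctan(327/163) ≈ 63.51°
pole (s+200): 200 + j327 → |·| = √(200²+327²) = √146929 ≈ 383.31, ∠ = arctan(327/200) ≈ 58.55°
pole at origin: |s| = 327, ∠ = 90.00° (in denominator)
∠H = 52.60° − 212.06° = -159.46°

-159.5°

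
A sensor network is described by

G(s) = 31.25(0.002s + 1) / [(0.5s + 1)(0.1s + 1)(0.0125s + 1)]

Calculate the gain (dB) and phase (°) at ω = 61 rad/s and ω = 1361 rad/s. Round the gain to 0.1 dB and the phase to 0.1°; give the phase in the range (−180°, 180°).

At ω = 61 rad/s:
zero (1 + j61·0.002) = 1 + j0.122 → |·| ≈ 1.0074, ∠ ≈ 6.96°
pole (1 + j61·0.5) = 1 + j30.5 → |·| ≈ 30.516, ∠ ≈ 88.12°
pole (1 + j61·0.1) = 1 + j6.1 → |·| ≈ 6.1814, ∠ ≈ 80.69°
pole (1 + j61·0.0125) = 1 + j0.7625 → |·| ≈ 1.2575, ∠ ≈ 37.33°
|G| = 31.25 · 1.0074 / (30.516 · 6.1814 · 1.2575) ≈ 0.13272
Gain = 20 log₁₀(0.13272) ≈ -17.54 dB
∠G = (6.96°) − (88.12° + 80.69° + 37.33°) = -199.18° ≡ 160.82° (principal value)

At ω = 1361 rad/s:
zero (1 + j1361·0.002) = 1 + j2.722 → |·| ≈ 2.8999, ∠ ≈ 69.83°
pole (1 + j1361·0.5) = 1 + j680.5 → |·| ≈ 680.5, ∠ ≈ 89.92°
pole (1 + j1361·0.1) = 1 + j136.1 → |·| ≈ 136.1, ∠ ≈ 89.58°
pole (1 + j1361·0.0125) = 1 + j17.0125 → |·| ≈ 17.042, ∠ ≈ 86.64°
|G| = 31.25 · 2.8999 / (680.5 · 136.1 · 17.042) ≈ 5.7415e-05
Gain = 20 log₁₀(5.7415e-05) ≈ -84.82 dB
∠G = (69.83°) − (89.92° + 89.58° + 86.64°) = -196.31° ≡ 163.69° (principal value)

ω = 61: -17.5 dB, 160.8°; ω = 1361: -84.8 dB, 163.7°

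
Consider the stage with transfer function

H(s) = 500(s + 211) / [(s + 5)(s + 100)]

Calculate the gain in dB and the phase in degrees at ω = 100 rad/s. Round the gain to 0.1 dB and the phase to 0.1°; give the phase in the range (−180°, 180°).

At s = jω = j100:
zero (s+211): 211 + j100 → |·| = √(211²+100²) = √54521 ≈ 233.5, ∠ = arctan(100/211) ≈ 25.36°
pole (s+5): 5 + j100 → |·| = √(5²+100²) = √10025 ≈ 100.12, ∠ = arctan(100/5) ≈ 87.14°
pole (s+100): 100 + j100 → |·| = √(100²+100²) = √20000 ≈ 141.42, ∠ = arctan(100/100) ≈ 45.00°
|H| = 500 · 233.5 / 14159 ≈ 8.2456
Gain = 20 log₁₀(8.2456) ≈ 18.32 dB
∠H = 25.36° − 132.14° = -106.78°

18.3 dB, -106.8°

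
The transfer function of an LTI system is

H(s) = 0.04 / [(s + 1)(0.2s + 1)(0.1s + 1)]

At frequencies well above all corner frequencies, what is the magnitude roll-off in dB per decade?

-60 dB/decade

Each pole contributes −20 dB/decade at high frequency; each zero contributes +20 dB/decade.
Net: 0 zero(s) − 3 pole(s) → -60 dB/decade.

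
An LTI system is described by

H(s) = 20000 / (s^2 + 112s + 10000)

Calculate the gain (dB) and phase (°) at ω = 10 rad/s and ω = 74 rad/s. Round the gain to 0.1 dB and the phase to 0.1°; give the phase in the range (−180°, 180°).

At s = jω = j10:
quadratic: (j10)² + 112·j10 + 10000 = 9900 + j1120 → |·| ≈ 9963.2, ∠ ≈ 6.45°
|H| = 20000 / 9963.2 ≈ 2.0074
Gain = 20 log₁₀(2.0074) ≈ 6.05 dB
∠H = 0.00° − 6.45° = -6.45°

At s = jω = j74:
quadratic: (j74)² + 112·j74 + 10000 = 4524 + j8288 → |·| ≈ 9442.3, ∠ ≈ 61.37°
|H| = 20000 / 9442.3 ≈ 2.1181
Gain = 20 log₁₀(2.1181) ≈ 6.52 dB
∠H = 0.00° − 61.37° = -61.37°

ω = 10: 6.1 dB, -6.5°; ω = 74: 6.5 dB, -61.4°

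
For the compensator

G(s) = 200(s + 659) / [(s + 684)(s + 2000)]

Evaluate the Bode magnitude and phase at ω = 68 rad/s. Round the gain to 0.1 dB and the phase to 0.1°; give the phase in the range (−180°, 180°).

-20.3 dB, -1.7°

At s = jω = j68:
zero (s+659): 659 + j68 → |·| = √(659²+68²) = √438905 ≈ 662.5, ∠ = arctan(68/659) ≈ 5.89°
pole (s+684): 684 + j68 → |·| = √(684²+68²) = √472480 ≈ 687.37, ∠ = arctan(68/684) ≈ 5.68°
pole (s+2000): 2000 + j68 → |·| = √(2000²+68²) = √4004624 ≈ 2001.2, ∠ = arctan(68/2000) ≈ 1.95°
|G| = 200 · 662.5 / 1.3756e+06 ≈ 0.096322
Gain = 20 log₁₀(0.096322) ≈ -20.33 dB
∠G = 5.89° − 7.63° = -1.74°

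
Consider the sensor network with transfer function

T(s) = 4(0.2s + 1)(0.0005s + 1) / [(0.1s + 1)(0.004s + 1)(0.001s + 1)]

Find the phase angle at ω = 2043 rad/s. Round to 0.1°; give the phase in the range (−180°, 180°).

-101.2°

At ω = 2043 rad/s:
zero (1 + j2043·0.2) = 1 + j408.6 → |·| ≈ 408.6, ∠ ≈ 89.86°
zero (1 + j2043·0.0005) = 1 + j1.0215 → |·| ≈ 1.4295, ∠ ≈ 45.61°
pole (1 + j2043·0.1) = 1 + j204.3 → |·| ≈ 204.3, ∠ ≈ 89.72°
pole (1 + j2043·0.004) = 1 + j8.172 → |·| ≈ 8.233, ∠ ≈ 83.02°
pole (1 + j2043·0.001) = 1 + j2.043 → |·| ≈ 2.2746, ∠ ≈ 63.92°
∠T = (89.86° + 45.61°) − (89.72° + 83.02° + 63.92°) = -101.19°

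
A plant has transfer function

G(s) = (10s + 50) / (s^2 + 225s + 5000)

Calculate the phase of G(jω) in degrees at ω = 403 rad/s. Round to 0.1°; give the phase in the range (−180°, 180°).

-60.8°

Substitute s = j403:
Numerator: 10(j403) + 50 = 50 + j4030
Denominator: (j403)^2 + 225(j403) + 5000 = -157409 + j90675
|N| = √(50² + 4030²) ≈ 4030.3, ∠N ≈ 89.29°
|D| = √(157409² + 90675²) ≈ 1.8166e+05, ∠D ≈ 150.06°
∠G = 89.29° − 150.06° = -60.77°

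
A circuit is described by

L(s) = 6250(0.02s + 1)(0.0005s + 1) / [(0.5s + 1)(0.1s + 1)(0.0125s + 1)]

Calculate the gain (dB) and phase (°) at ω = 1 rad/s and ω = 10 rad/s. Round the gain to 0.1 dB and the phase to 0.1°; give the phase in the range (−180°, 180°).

At ω = 1 rad/s:
zero (1 + j1·0.02) = 1 + j0.02 → |·| ≈ 1.0002, ∠ ≈ 1.15°
zero (1 + j1·0.0005) = 1 + j0.0005 → |·| ≈ 1, ∠ ≈ 0.03°
pole (1 + j1·0.5) = 1 + j0.5 → |·| ≈ 1.118, ∠ ≈ 26.57°
pole (1 + j1·0.1) = 1 + j0.1 → |·| ≈ 1.005, ∠ ≈ 5.71°
pole (1 + j1·0.0125) = 1 + j0.0125 → |·| ≈ 1.0001, ∠ ≈ 0.72°
|L| = 6250 · 1.0002 · 1 / (1.118 · 1.005 · 1.0001) ≈ 5563.1
Gain = 20 log₁₀(5563.1) ≈ 74.91 dB
∠L = (1.15° + 0.03°) − (26.57° + 5.71° + 0.72°) = -31.82°

At ω = 10 rad/s:
zero (1 + j10·0.02) = 1 + j0.2 → |·| ≈ 1.0198, ∠ ≈ 11.31°
zero (1 + j10·0.0005) = 1 + j0.005 → |·| ≈ 1, ∠ ≈ 0.29°
pole (1 + j10·0.5) = 1 + j5 → |·| ≈ 5.099, ∠ ≈ 78.69°
pole (1 + j10·0.1) = 1 + j1 → |·| ≈ 1.4142, ∠ ≈ 45.00°
pole (1 + j10·0.0125) = 1 + j0.125 → |·| ≈ 1.0078, ∠ ≈ 7.13°
|L| = 6250 · 1.0198 · 1 / (5.099 · 1.4142 · 1.0078) ≈ 877.05
Gain = 20 log₁₀(877.05) ≈ 58.86 dB
∠L = (11.31° + 0.29°) − (78.69° + 45.00° + 7.13°) = -119.22°

ω = 1: 74.9 dB, -31.8°; ω = 10: 58.9 dB, -119.2°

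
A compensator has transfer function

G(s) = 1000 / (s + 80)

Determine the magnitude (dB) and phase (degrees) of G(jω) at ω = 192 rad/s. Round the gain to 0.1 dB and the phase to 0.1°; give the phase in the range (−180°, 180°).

At s = jω = j192:
pole (s+80): 80 + j192 → |·| = √(80²+192²) = √43264 ≈ 208, ∠ = arctan(192/80) ≈ 67.38°
|G| = 1000 / 208 ≈ 4.8077
Gain = 20 log₁₀(4.8077) ≈ 13.64 dB
∠G = 0.00° − 67.38° = -67.38°

13.6 dB, -67.4°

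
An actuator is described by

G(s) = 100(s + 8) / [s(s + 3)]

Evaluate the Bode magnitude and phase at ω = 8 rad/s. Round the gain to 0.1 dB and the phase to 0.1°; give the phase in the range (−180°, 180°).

At s = jω = j8:
zero (s+8): 8 + j8 → |·| = √(8²+8²) = √128 ≈ 11.314, ∠ = arctan(8/8) ≈ 45.00°
pole (s+3): 3 + j8 → |·| = √(3²+8²) = √73 ≈ 8.544, ∠ = arctan(8/3) ≈ 69.44°
pole at origin: |s| = 8, ∠ = 90.00° (in denominator)
|G| = 100 · 11.314 / 68.352 ≈ 16.553
Gain = 20 log₁₀(16.553) ≈ 24.38 dB
∠G = 45.00° − 159.44° = -114.44°

24.4 dB, -114.4°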